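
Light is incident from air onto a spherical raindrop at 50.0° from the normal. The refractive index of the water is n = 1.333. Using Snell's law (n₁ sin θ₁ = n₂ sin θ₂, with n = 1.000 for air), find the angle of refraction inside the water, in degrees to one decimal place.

Snell: sin θ_r = sin θ_i / n = sin 50.0° / 1.333 = 0.7660 / 1.333 = 0.5747.
θ_r = arcsin(0.5747) = 35.08°.

35.1°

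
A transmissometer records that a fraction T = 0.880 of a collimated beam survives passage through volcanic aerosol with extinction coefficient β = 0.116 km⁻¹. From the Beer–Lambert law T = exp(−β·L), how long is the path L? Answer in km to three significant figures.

Beer–Lambert: T = exp(−βL) ⇒ L = −ln(T)/β = −ln(0.880)/0.116 = 0.1278/0.116 = 1.102 km.

1.10 km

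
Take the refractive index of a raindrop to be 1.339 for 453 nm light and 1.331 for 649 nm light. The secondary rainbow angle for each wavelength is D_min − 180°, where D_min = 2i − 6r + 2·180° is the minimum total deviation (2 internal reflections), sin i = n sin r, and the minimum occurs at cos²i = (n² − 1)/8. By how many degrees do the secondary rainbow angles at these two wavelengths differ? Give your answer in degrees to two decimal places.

2.09°

At 453 nm (n = 1.339): cos²i = 0.09912 → i = 71.650°, r = 45.141°, D_min = 232.451°, rainbow angle = 52.451°.
At 649 nm (n = 1.331): cos²i = 0.09645 → i = 71.907°, r = 45.575°, D_min = 230.365°, rainbow angle = 50.365°.
Angular width = |52.451° − 50.365°| = 2.086°.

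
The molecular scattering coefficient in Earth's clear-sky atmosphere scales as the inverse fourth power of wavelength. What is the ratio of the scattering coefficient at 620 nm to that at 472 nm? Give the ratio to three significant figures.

0.336

Rayleigh scattering ∝ λ⁻⁴, so the ratio of coefficients is the inverse fourth power of the wavelength ratio.
σ(620)/σ(472) = (472/620)⁴ = (0.7613)⁴ = 0.3359.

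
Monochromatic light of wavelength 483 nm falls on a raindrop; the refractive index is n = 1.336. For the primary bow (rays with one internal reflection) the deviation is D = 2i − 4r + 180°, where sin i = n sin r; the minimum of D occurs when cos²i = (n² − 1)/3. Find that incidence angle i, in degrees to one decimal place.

cos²i = (1.336² − 1)/3 = (1.78490 − 1)/3 = 0.26163.
cos i = 0.51150, so i = 59.236°.

59.2°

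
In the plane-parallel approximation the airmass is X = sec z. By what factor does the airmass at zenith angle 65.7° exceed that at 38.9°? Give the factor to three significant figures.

X(65.7°)/X(38.9°) = sec 65.7° / sec 38.9° = cos 38.9° / cos 65.7° = 0.7782/0.4115 = 1.8912.

1.89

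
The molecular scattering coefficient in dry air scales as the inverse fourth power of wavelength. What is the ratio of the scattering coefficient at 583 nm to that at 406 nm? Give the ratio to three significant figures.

Rayleigh scattering ∝ λ⁻⁴, so the ratio of coefficients is the inverse fourth power of the wavelength ratio.
σ(583)/σ(406) = (406/583)⁴ = (0.6964)⁴ = 0.2352.

0.235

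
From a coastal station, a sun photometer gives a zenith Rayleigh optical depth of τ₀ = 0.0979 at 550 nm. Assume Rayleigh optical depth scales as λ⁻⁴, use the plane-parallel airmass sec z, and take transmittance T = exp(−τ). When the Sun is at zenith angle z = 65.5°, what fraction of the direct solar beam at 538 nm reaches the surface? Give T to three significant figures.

0.773

sec 65.5° = 2.4114.
τ = 0.0979 × (550/538)⁴ × 2.4114 = 0.0979 × 1.0922 × 2.4114 = 0.2579.
T = exp(−0.2579) = 0.7727.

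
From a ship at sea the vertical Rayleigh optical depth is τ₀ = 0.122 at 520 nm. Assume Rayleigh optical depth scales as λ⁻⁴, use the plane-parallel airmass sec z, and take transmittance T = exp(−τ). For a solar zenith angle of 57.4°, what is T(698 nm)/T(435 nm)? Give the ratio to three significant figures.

1.48

Airmass: sec 57.4° = 1.8561.
τ(698 nm) = 0.122 × (520/698)⁴ × 1.8561 = 0.122 × 0.3080 × 1.8561 = 0.0698.
τ(435 nm) = 0.122 × (520/435)⁴ × 1.8561 = 0.122 × 2.0420 × 1.8561 = 0.4624.
T(698)/T(435) = exp(τ_B − τ_A) = exp(0.3926) = 1.4809.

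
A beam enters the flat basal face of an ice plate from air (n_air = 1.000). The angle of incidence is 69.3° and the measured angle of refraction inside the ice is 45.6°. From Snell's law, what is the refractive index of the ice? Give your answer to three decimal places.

n = sin θ_i / sin θ_r = sin 69.3° / sin 45.6° = 0.9354 / 0.7145 = 1.3093.

1.309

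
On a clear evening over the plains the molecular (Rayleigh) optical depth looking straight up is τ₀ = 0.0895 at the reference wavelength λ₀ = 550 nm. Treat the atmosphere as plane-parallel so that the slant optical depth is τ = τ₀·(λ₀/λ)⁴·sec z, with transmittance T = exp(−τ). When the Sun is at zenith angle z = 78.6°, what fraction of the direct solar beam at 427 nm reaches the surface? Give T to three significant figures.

0.288

sec 78.6° = 5.0593.
τ = 0.0895 × (550/427)⁴ × 5.0593 = 0.0895 × 2.7526 × 5.0593 = 1.2464.
T = exp(−1.2464) = 0.2875.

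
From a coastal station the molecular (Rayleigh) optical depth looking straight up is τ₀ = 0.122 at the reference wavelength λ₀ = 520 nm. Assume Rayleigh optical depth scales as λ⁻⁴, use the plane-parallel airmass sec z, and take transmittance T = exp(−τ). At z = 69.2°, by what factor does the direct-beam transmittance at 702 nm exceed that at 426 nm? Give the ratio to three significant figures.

1.93

Airmass: sec 69.2° = 2.8161.
τ(702 nm) = 0.122 × (520/702)⁴ × 2.8161 = 0.122 × 0.3011 × 2.8161 = 0.1034.
τ(426 nm) = 0.122 × (520/426)⁴ × 2.8161 = 0.122 × 2.2201 × 2.8161 = 0.7627.
T(702)/T(426) = exp(τ_B − τ_A) = exp(0.6593) = 1.9334.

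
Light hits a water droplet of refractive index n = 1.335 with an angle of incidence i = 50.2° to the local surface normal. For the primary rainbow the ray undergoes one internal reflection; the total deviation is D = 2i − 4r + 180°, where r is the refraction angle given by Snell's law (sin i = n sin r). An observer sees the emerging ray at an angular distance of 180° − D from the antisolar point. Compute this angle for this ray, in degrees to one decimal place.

40.1°

sin r = sin 50.2° / 1.335 = 0.7683/1.335 = 0.5755; r = 35.13°.
D = 2·50.2° − 4·35.13° + 180° = 100.40° − 140.54° + 180° = 139.86°.
Angle from antisolar point = 180° − D = 40.14°.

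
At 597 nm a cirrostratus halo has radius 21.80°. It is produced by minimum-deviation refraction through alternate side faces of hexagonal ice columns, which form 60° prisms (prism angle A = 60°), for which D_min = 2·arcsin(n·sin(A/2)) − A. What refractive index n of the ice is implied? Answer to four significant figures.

Rearranging: n = sin((D_min + A)/2) / sin(A/2).
(D_min + A)/2 = (21.80° + 60°)/2 = 40.900°.
n = sin 40.900° / sin 30° = 0.6547 / 0.5000 = 1.3095.

1.309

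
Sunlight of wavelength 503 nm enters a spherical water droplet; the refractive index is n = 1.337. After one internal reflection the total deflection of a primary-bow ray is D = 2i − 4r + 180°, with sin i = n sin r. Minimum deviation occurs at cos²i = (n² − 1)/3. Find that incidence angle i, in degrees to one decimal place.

cos²i = (1.337² − 1)/3 = (1.78757 − 1)/3 = 0.26252.
cos i = 0.51237, so i = 59.178°.

59.2°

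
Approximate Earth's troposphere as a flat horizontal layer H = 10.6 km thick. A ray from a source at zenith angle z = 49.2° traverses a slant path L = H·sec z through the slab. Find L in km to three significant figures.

sec z = 1/cos 49.2° = 1.5304.
L = 10.6 × 1.5304 = 16.222 km.

16.2 km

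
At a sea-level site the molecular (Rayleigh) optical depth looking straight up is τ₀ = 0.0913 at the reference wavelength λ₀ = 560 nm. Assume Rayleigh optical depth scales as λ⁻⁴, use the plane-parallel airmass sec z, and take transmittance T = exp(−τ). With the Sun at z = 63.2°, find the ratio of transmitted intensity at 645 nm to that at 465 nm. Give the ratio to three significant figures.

1.36

Airmass: sec 63.2° = 2.2179.
τ(645 nm) = 0.0913 × (560/645)⁴ × 2.2179 = 0.0913 × 0.5682 × 2.2179 = 0.1151.
τ(465 nm) = 0.0913 × (560/465)⁴ × 2.2179 = 0.0913 × 2.1035 × 2.2179 = 0.4259.
T(645)/T(465) = exp(τ_B − τ_A) = exp(0.3109) = 1.3646.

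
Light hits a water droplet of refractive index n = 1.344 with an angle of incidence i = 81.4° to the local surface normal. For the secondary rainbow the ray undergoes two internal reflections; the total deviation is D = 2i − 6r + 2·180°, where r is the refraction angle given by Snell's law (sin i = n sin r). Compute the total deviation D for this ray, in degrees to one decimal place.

sin r = sin 81.4° / 1.344 = 0.9888/1.344 = 0.7357; r = 47.36°.
D = 2·81.4° − 6·47.36° + 2·180° = 162.80° − 284.19° + 360° = 238.61°.

238.6°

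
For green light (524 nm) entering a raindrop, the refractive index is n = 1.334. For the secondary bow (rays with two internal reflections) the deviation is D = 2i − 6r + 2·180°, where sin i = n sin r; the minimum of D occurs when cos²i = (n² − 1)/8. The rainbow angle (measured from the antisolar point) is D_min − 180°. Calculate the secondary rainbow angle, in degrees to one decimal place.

51.2°

cos²i = (1.77956 − 1)/8 = 0.09744; i = arccos(0.31216) = 71.810°.
sin r = sin 71.810°/1.334 = 0.71217; r = 45.411°.
D_min = 2·71.810° − 6·45.411° + 360° = 231.153°.
Rainbow angle = D_min − 180° = 51.153°.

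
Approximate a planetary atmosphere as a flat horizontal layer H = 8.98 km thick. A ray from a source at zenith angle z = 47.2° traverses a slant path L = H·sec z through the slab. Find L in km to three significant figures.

13.2 km

sec z = 1/cos 47.2° = 1.4718.
L = 8.98 × 1.4718 = 13.217 km.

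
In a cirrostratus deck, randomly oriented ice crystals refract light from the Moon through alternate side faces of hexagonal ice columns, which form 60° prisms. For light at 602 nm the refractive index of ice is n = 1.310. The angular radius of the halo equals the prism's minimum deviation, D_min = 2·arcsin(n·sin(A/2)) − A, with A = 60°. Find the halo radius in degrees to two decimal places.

n·sin(A/2) = 1.310 × sin 30° = 1.310 × 0.5000 = 0.6550.
D_min = 2·arcsin(0.6550) − 60° = 2 × 40.920° − 60° = 21.839°.

21.84°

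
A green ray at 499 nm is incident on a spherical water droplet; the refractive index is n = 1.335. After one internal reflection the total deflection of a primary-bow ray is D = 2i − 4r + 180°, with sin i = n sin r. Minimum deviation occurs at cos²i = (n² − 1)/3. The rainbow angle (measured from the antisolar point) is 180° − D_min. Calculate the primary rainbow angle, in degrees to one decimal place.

41.8°

cos²i = (1.78222 − 1)/3 = 0.26074; i = arccos(0.51063) = 59.294°.
sin r = sin 59.294°/1.335 = 0.64405; r = 40.094°.
D_min = 2·59.294° − 4·40.094° + 180° = 138.212°.
Rainbow angle = 180° − D_min = 41.788°.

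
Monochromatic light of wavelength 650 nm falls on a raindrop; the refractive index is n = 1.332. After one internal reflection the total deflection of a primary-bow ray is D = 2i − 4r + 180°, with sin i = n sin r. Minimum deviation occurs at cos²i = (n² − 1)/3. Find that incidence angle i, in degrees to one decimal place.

cos²i = (1.332² − 1)/3 = (1.77422 − 1)/3 = 0.25807.
cos i = 0.50801, so i = 59.469°.

59.5°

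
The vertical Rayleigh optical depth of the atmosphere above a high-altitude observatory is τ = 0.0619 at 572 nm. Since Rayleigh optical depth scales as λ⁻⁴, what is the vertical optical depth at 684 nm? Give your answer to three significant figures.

0.0303

τ(684 nm) = τ(572 nm) × (572/684)⁴ = 0.0619 × (0.8363)⁴ = 0.0619 × 0.4891 = 0.0303.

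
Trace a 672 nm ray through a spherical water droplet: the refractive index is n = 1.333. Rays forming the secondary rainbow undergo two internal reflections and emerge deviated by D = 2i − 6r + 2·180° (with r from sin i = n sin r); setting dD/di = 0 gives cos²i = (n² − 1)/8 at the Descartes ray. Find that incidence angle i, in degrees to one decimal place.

71.8°

cos²i = (1.333² − 1)/8 = (1.77689 − 1)/8 = 0.09711.
cos i = 0.31163, so i = 71.843°.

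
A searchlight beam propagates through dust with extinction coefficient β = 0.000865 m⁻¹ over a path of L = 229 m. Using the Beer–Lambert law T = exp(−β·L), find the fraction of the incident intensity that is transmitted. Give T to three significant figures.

0.820

τ = β·L = 0.000865 × 229 = 0.1981.
T = exp(−0.1981) = 0.8203.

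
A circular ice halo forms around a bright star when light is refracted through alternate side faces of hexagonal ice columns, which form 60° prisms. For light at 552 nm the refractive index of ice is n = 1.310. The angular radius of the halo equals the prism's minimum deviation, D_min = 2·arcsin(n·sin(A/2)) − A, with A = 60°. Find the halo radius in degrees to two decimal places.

n·sin(A/2) = 1.310 × sin 30° = 1.310 × 0.5000 = 0.6550.
D_min = 2·arcsin(0.6550) − 60° = 2 × 40.920° − 60° = 21.839°.

21.84°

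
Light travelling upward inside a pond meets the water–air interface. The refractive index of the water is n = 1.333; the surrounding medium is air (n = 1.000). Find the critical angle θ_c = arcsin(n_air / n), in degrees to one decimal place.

48.6°

sin θ_c = n_air / n = 1.000 / 1.333 = 0.7502.
θ_c = arcsin(0.7502) = 48.61°.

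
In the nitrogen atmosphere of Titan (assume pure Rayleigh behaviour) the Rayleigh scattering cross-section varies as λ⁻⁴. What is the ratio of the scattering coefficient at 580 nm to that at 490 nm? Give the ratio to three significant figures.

Rayleigh scattering ∝ λ⁻⁴, so the ratio of coefficients is the inverse fourth power of the wavelength ratio.
σ(580)/σ(490) = (490/580)⁴ = (0.8448)⁴ = 0.5094.

0.509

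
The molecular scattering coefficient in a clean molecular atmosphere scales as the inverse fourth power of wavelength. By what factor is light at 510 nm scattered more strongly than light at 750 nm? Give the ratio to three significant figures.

Rayleigh scattering ∝ λ⁻⁴, so the ratio of coefficients is the inverse fourth power of the wavelength ratio.
σ(510)/σ(750) = (750/510)⁴ = (1.4706)⁴ = 4.677.

4.68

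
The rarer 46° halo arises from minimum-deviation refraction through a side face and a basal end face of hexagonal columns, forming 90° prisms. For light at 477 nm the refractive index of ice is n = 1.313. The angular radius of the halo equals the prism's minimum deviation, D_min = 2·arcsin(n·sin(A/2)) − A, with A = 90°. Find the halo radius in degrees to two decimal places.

46.38°

n·sin(A/2) = 1.313 × sin 45° = 1.313 × 0.7071 = 0.9284.
D_min = 2·arcsin(0.9284) − 90° = 2 × 68.192° − 90° = 46.383°.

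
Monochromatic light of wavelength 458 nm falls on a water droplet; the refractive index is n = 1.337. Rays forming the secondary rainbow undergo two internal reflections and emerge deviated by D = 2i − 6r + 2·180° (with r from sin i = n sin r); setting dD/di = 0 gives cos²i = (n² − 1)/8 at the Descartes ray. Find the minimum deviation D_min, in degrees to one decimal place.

cos²i = (1.78757 − 1)/8 = 0.09845; i = arccos(0.31376) = 71.714°.
sin r = sin 71.714°/1.337 = 0.71017; r = 45.249°.
D_min = 2·71.714° − 6·45.249° + 360° = 231.934°.

231.9°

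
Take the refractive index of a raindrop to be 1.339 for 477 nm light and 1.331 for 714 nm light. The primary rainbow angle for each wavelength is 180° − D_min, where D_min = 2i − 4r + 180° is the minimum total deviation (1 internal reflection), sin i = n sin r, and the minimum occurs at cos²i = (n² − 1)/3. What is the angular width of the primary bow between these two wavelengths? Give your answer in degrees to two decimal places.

1.16°

At 477 nm (n = 1.339): cos²i = 0.26431 → i = 59.062°, r = 39.834°, D_min = 138.786°, rainbow angle = 41.214°.
At 714 nm (n = 1.331): cos²i = 0.25719 → i = 59.527°, r = 40.356°, D_min = 137.630°, rainbow angle = 42.370°.
Angular width = |41.214° − 42.370°| = 1.156°.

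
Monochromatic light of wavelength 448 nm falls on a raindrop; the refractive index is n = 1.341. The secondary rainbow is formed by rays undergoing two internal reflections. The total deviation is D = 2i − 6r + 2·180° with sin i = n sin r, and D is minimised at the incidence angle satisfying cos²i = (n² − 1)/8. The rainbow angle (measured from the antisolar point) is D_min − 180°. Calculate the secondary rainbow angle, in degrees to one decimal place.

53.0°

cos²i = (1.79828 − 1)/8 = 0.09979; i = arccos(0.31589) = 71.586°.
sin r = sin 71.586°/1.341 = 0.70753; r = 45.034°.
D_min = 2·71.586° − 6·45.034° + 360° = 232.966°.
Rainbow angle = D_min − 180° = 52.966°.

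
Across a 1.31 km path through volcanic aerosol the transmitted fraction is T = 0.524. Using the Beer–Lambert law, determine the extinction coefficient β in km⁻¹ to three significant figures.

0.493 km⁻¹

Beer–Lambert: T = exp(−βL) ⇒ β = −ln(T)/L = −ln(0.524)/1.31 = 0.6463/1.31 = 0.4933 km⁻¹.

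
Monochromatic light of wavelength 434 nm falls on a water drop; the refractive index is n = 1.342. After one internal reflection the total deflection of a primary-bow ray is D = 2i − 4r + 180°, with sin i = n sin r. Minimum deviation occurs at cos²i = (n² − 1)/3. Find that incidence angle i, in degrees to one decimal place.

58.9°

cos²i = (1.342² − 1)/3 = (1.80096 − 1)/3 = 0.26699.
cos i = 0.51671, so i = 58.888°.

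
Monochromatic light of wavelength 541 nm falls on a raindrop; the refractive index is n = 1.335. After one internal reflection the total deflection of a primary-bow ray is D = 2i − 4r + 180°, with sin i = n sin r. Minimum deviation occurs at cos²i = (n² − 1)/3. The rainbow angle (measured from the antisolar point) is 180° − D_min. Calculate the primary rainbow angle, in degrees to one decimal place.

41.8°

cos²i = (1.78222 − 1)/3 = 0.26074; i = arccos(0.51063) = 59.294°.
sin r = sin 59.294°/1.335 = 0.64405; r = 40.094°.
D_min = 2·59.294° − 4·40.094° + 180° = 138.212°.
Rainbow angle = 180° − D_min = 41.788°.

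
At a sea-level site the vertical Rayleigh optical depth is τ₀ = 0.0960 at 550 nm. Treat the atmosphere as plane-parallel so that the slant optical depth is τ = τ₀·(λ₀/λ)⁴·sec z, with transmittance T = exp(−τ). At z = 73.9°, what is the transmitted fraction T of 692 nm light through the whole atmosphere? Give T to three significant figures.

0.871

sec 73.9° = 3.6060.
τ = 0.0960 × (550/692)⁴ × 3.6060 = 0.0960 × 0.3990 × 3.6060 = 0.1381.
T = exp(−0.1381) = 0.8710.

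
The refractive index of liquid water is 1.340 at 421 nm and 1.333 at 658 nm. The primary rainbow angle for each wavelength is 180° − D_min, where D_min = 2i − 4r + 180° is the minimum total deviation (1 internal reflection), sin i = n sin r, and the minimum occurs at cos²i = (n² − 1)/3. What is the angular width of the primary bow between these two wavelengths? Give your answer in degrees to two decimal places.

At 421 nm (n = 1.340): cos²i = 0.26520 → i = 59.004°, r = 39.770°, D_min = 138.929°, rainbow angle = 41.071°.
At 658 nm (n = 1.333): cos²i = 0.25896 → i = 59.410°, r = 40.225°, D_min = 137.922°, rainbow angle = 42.078°.
Angular width = |41.071° − 42.078°| = 1.007°.

1.01°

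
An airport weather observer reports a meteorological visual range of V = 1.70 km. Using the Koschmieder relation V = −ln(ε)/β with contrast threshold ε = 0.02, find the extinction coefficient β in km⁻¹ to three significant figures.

β = −ln(0.02) / V = 3.912 / 1.70 = 2.3012 km⁻¹.

2.30 km⁻¹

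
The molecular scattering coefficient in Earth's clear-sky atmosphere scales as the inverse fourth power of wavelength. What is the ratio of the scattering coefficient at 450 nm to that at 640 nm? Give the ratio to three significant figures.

Rayleigh scattering ∝ λ⁻⁴, so the ratio of coefficients is the inverse fourth power of the wavelength ratio.
σ(450)/σ(640) = (640/450)⁴ = (1.4222)⁴ = 4.091.

4.09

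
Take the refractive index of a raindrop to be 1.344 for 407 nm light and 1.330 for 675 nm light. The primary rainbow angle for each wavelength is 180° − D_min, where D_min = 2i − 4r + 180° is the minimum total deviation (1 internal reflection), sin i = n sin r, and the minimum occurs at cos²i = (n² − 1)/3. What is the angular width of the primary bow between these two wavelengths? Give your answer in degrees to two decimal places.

At 407 nm (n = 1.344): cos²i = 0.26878 → i = 58.772°, r = 39.512°, D_min = 139.495°, rainbow angle = 40.505°.
At 675 nm (n = 1.330): cos²i = 0.25630 → i = 59.585°, r = 40.422°, D_min = 137.484°, rainbow angle = 42.516°.
Angular width = |40.505° − 42.516°| = 2.011°.

2.01°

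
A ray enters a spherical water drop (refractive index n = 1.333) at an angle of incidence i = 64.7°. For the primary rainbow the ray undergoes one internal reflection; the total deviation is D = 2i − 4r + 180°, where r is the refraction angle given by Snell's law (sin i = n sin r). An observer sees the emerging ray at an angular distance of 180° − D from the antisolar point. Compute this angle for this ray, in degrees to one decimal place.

41.4°

sin r = sin 64.7° / 1.333 = 0.9041/1.333 = 0.6782; r = 42.71°.
D = 2·64.7° − 4·42.71° + 180° = 129.40° − 170.82° + 180° = 138.58°.
Angle from antisolar point = 180° − D = 41.42°.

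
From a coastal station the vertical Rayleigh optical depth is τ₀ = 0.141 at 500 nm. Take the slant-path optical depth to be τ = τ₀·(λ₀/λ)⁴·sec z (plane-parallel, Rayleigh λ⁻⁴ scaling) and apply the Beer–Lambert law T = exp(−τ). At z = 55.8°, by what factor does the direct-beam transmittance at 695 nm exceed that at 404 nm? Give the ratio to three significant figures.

Airmass: sec 55.8° = 1.7791.
τ(695 nm) = 0.141 × (500/695)⁴ × 1.7791 = 0.141 × 0.2679 × 1.7791 = 0.0672.
τ(404 nm) = 0.141 × (500/404)⁴ × 1.7791 = 0.141 × 2.3461 × 1.7791 = 0.5885.
T(695)/T(404) = exp(τ_B − τ_A) = exp(0.5213) = 1.6843.

1.68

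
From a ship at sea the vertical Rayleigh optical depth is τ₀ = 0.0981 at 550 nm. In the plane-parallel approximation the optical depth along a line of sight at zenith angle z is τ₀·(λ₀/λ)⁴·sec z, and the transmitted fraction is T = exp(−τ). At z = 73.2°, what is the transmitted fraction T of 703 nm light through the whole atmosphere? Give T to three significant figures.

0.881

sec 73.2° = 3.4598.
τ = 0.0981 × (550/703)⁴ × 3.4598 = 0.0981 × 0.3747 × 3.4598 = 0.1272.
T = exp(−0.1272) = 0.8806.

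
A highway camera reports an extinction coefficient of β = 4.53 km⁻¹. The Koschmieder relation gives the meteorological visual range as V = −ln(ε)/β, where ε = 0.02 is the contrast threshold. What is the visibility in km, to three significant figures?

V = −ln(0.02) / 4.53 = 3.912 / 4.53 = 0.8636 km.

0.864 km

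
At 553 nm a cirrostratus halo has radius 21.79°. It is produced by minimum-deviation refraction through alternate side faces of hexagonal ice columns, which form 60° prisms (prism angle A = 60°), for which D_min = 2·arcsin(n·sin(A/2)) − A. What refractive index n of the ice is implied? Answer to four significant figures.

1.309

Rearranging: n = sin((D_min + A)/2) / sin(A/2).
(D_min + A)/2 = (21.79° + 60°)/2 = 40.895°.
n = sin 40.895° / sin 30° = 0.6547 / 0.5000 = 1.3093.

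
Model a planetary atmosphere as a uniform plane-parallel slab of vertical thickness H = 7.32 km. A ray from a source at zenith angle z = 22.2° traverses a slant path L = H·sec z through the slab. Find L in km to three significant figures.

sec z = 1/cos 22.2° = 1.0801.
L = 7.32 × 1.0801 = 7.906 km.

7.91 km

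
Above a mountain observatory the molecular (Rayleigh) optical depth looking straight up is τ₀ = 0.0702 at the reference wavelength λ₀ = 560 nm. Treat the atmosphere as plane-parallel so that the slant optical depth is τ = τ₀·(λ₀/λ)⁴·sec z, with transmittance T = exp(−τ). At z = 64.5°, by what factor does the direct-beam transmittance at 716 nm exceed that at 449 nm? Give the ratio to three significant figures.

1.40

Airmass: sec 64.5° = 2.3228.
τ(716 nm) = 0.0702 × (560/716)⁴ × 2.3228 = 0.0702 × 0.3742 × 2.3228 = 0.0610.
τ(449 nm) = 0.0702 × (560/449)⁴ × 2.3228 = 0.0702 × 2.4197 × 2.3228 = 0.3946.
T(716)/T(449) = exp(τ_B − τ_A) = exp(0.3335) = 1.3959.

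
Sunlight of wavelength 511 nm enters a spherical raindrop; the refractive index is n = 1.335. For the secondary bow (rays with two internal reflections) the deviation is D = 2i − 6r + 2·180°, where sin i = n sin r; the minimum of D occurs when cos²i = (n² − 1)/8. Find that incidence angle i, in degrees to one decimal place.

cos²i = (1.335² − 1)/8 = (1.78222 − 1)/8 = 0.09778.
cos i = 0.31269, so i = 71.778°.

71.8°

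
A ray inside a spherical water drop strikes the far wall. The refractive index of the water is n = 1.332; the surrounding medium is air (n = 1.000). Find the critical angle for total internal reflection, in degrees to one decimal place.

48.7°

sin θ_c = n_air / n = 1.000 / 1.332 = 0.7508.
θ_c = arcsin(0.7508) = 48.66°.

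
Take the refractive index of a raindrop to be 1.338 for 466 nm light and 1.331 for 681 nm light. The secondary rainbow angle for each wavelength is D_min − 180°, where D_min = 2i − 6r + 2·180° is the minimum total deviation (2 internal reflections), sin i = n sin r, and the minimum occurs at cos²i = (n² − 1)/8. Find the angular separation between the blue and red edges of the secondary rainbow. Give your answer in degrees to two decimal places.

1.83°

At 466 nm (n = 1.338): cos²i = 0.09878 → i = 71.682°, r = 45.195°, D_min = 232.193°, rainbow angle = 52.193°.
At 681 nm (n = 1.331): cos²i = 0.09645 → i = 71.907°, r = 45.575°, D_min = 230.365°, rainbow angle = 50.365°.
Angular width = |52.193° − 50.365°| = 1.828°.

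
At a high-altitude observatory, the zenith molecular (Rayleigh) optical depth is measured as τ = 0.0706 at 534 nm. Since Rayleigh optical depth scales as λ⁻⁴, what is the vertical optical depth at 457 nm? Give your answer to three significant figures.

τ(457 nm) = τ(534 nm) × (534/457)⁴ = 0.0706 × (1.1685)⁴ = 0.0706 × 1.8642 = 0.1316.

0.132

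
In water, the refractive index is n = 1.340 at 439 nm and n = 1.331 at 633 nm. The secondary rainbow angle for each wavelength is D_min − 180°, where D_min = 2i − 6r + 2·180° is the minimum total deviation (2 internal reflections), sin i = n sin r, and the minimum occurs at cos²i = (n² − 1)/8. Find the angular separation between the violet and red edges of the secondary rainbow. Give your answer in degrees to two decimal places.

2.34°

At 439 nm (n = 1.340): cos²i = 0.09945 → i = 71.618°, r = 45.088°, D_min = 232.709°, rainbow angle = 52.709°.
At 633 nm (n = 1.331): cos²i = 0.09645 → i = 71.907°, r = 45.575°, D_min = 230.365°, rainbow angle = 50.365°.
Angular width = |52.709° − 50.365°| = 2.344°.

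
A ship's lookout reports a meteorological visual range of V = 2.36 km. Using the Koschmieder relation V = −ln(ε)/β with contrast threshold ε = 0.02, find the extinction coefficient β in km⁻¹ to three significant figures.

1.66 km⁻¹

β = −ln(0.02) / V = 3.912 / 2.36 = 1.6576 km⁻¹.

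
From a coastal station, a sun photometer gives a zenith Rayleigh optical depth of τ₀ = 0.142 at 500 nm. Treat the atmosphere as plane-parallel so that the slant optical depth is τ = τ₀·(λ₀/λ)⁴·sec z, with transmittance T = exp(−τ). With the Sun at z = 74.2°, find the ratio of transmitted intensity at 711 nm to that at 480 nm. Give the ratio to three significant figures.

1.63

Airmass: sec 74.2° = 3.6727.
τ(711 nm) = 0.142 × (500/711)⁴ × 3.6727 = 0.142 × 0.2446 × 3.6727 = 0.1275.
τ(480 nm) = 0.142 × (500/480)⁴ × 3.6727 = 0.142 × 1.1774 × 3.6727 = 0.6140.
T(711)/T(480) = exp(τ_B − τ_A) = exp(0.4865) = 1.6266.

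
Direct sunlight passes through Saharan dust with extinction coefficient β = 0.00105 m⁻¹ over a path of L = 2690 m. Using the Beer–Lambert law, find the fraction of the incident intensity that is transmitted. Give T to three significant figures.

0.0593

τ = β·L = 0.00105 × 2690 = 2.8245.
T = exp(−2.8245) = 0.0593.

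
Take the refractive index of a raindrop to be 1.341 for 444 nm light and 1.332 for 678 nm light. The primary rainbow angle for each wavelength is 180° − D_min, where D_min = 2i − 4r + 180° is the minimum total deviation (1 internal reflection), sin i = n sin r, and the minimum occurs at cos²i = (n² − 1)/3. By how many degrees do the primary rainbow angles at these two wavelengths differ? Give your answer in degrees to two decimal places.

1.29°

At 444 nm (n = 1.341): cos²i = 0.26609 → i = 58.946°, r = 39.705°, D_min = 139.071°, rainbow angle = 40.929°.
At 678 nm (n = 1.332): cos²i = 0.25807 → i = 59.469°, r = 40.290°, D_min = 137.776°, rainbow angle = 42.224°.
Angular width = |40.929° − 42.224°| = 1.295°.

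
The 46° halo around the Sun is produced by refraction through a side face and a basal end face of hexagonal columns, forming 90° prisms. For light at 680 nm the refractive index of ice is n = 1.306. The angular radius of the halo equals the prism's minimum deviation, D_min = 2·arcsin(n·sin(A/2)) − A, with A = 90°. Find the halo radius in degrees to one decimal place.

44.9°

n·sin(A/2) = 1.306 × sin 45° = 1.306 × 0.7071 = 0.9235.
D_min = 2·arcsin(0.9235) − 90° = 2 × 67.440° − 90° = 44.881°.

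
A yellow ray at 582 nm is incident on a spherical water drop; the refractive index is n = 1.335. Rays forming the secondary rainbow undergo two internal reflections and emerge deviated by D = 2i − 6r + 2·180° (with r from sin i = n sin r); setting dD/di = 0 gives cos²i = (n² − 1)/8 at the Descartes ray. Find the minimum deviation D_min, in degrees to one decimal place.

cos²i = (1.78222 − 1)/8 = 0.09778; i = arccos(0.31269) = 71.778°.
sin r = sin 71.778°/1.335 = 0.71150; r = 45.357°.
D_min = 2·71.778° − 6·45.357° + 360° = 231.414°.

231.4°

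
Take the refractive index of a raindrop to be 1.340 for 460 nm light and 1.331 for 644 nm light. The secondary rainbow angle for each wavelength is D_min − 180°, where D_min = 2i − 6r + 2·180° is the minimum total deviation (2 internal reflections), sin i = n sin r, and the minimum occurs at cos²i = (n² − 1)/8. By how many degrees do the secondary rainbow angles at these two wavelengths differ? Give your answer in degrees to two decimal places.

At 460 nm (n = 1.340): cos²i = 0.09945 → i = 71.618°, r = 45.088°, D_min = 232.709°, rainbow angle = 52.709°.
At 644 nm (n = 1.331): cos²i = 0.09645 → i = 71.907°, r = 45.575°, D_min = 230.365°, rainbow angle = 50.365°.
Angular width = |52.709° − 50.365°| = 2.344°.

2.34°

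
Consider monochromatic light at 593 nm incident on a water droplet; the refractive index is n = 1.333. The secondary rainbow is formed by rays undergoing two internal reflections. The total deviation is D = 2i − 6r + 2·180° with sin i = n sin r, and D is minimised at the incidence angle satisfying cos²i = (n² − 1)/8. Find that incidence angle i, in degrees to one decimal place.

71.8°

cos²i = (1.333² − 1)/8 = (1.77689 − 1)/8 = 0.09711.
cos i = 0.31163, so i = 71.843°.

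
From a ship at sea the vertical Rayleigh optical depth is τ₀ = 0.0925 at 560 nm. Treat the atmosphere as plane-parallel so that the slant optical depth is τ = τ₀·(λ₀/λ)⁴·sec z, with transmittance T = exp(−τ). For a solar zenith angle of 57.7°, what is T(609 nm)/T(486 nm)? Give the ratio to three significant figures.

1.20

Airmass: sec 57.7° = 1.8714.
τ(609 nm) = 0.0925 × (560/609)⁴ × 1.8714 = 0.0925 × 0.7150 × 1.8714 = 0.1238.
τ(486 nm) = 0.0925 × (560/486)⁴ × 1.8714 = 0.0925 × 1.7628 × 1.8714 = 0.3052.
T(609)/T(486) = exp(τ_B − τ_A) = exp(0.1814) = 1.1989.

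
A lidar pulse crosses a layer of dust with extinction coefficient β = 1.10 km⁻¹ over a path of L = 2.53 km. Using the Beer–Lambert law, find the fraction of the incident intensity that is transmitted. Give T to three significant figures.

0.0619

τ = β·L = 1.10 × 2.53 = 2.7830.
T = exp(−2.7830) = 0.0619.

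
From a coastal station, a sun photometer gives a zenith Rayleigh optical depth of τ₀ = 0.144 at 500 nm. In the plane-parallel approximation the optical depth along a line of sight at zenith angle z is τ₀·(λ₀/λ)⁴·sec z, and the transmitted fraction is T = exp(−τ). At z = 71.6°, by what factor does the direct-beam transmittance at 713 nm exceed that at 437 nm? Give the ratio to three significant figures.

1.96

Airmass: sec 71.6° = 3.1681.
τ(713 nm) = 0.144 × (500/713)⁴ × 3.1681 = 0.144 × 0.2418 × 3.1681 = 0.1103.
τ(437 nm) = 0.144 × (500/437)⁴ × 3.1681 = 0.144 × 1.7138 × 3.1681 = 0.7818.
T(713)/T(437) = exp(τ_B − τ_A) = exp(0.6715) = 1.9572.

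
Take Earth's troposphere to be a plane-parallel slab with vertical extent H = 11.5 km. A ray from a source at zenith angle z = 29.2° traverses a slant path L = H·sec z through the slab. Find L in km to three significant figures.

13.2 km

sec z = 1/cos 29.2° = 1.1456.
L = 11.5 × 1.1456 = 13.174 km.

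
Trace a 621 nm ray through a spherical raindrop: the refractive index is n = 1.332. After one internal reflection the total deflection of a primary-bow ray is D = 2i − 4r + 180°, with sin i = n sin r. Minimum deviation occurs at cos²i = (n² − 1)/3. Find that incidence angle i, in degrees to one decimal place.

59.5°

cos²i = (1.332² − 1)/3 = (1.77422 − 1)/3 = 0.25807.
cos i = 0.50801, so i = 59.469°.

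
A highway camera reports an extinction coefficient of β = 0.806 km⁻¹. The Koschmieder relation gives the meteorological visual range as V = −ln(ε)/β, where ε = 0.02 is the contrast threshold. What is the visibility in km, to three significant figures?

4.85 km

V = −ln(0.02) / 0.806 = 3.912 / 0.806 = 4.8536 km.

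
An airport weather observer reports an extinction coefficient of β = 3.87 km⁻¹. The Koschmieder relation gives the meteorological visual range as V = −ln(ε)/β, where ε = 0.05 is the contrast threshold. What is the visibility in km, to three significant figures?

V = −ln(0.05) / 3.87 = 2.996 / 3.87 = 0.7741 km.

0.774 km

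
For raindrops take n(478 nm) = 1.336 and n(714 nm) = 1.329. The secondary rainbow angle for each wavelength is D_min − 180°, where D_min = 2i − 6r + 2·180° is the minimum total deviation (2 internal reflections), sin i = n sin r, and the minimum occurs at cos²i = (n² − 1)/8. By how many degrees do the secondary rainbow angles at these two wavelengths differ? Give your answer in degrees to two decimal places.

1.84°

At 478 nm (n = 1.336): cos²i = 0.09811 → i = 71.746°, r = 45.303°, D_min = 231.674°, rainbow angle = 51.674°.
At 714 nm (n = 1.329): cos²i = 0.09578 → i = 71.972°, r = 45.685°, D_min = 229.837°, rainbow angle = 49.837°.
Angular width = |51.674° − 49.837°| = 1.837°.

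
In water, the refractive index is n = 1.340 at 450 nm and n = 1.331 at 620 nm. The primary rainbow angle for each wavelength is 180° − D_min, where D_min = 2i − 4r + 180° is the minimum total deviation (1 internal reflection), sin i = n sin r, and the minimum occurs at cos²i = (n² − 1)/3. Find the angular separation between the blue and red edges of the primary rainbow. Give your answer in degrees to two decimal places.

At 450 nm (n = 1.340): cos²i = 0.26520 → i = 59.004°, r = 39.770°, D_min = 138.929°, rainbow angle = 41.071°.
At 620 nm (n = 1.331): cos²i = 0.25719 → i = 59.527°, r = 40.356°, D_min = 137.630°, rainbow angle = 42.370°.
Angular width = |41.071° − 42.370°| = 1.299°.

1.30°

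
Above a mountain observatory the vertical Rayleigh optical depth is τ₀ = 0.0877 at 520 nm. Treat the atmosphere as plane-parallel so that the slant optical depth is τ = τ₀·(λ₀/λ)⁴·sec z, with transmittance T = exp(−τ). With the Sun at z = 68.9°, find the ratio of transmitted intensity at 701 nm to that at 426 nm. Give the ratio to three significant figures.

Airmass: sec 68.9° = 2.7778.
τ(701 nm) = 0.0877 × (520/701)⁴ × 2.7778 = 0.0877 × 0.3028 × 2.7778 = 0.0738.
τ(426 nm) = 0.0877 × (520/426)⁴ × 2.7778 = 0.0877 × 2.2201 × 2.7778 = 0.5408.
T(701)/T(426) = exp(τ_B − τ_A) = exp(0.4671) = 1.5953.

1.60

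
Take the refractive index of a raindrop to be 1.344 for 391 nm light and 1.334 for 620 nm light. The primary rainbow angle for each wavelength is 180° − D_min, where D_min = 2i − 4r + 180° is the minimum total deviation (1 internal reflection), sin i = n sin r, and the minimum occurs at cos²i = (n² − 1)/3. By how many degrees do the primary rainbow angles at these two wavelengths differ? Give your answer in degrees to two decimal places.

At 391 nm (n = 1.344): cos²i = 0.26878 → i = 58.772°, r = 39.512°, D_min = 139.495°, rainbow angle = 40.505°.
At 620 nm (n = 1.334): cos²i = 0.25985 → i = 59.352°, r = 40.159°, D_min = 138.067°, rainbow angle = 41.933°.
Angular width = |40.505° − 41.933°| = 1.428°.

1.43°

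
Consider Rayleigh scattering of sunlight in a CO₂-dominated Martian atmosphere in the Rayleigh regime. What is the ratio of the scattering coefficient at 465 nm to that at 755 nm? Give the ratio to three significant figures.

6.95

Rayleigh scattering ∝ λ⁻⁴, so the ratio of coefficients is the inverse fourth power of the wavelength ratio.
σ(465)/σ(755) = (755/465)⁴ = (1.6237)⁴ = 6.95.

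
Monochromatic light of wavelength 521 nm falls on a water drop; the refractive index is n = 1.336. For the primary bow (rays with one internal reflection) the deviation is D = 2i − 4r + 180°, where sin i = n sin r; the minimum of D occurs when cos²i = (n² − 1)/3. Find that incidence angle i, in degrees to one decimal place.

59.2°

cos²i = (1.336² − 1)/3 = (1.78490 − 1)/3 = 0.26163.
cos i = 0.51150, so i = 59.236°.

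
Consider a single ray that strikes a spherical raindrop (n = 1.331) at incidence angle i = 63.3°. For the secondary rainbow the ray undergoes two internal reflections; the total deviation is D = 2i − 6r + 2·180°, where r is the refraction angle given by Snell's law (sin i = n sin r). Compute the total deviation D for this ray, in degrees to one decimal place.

sin r = sin 63.3° / 1.331 = 0.8934/1.331 = 0.6712; r = 42.16°.
D = 2·63.3° − 6·42.16° + 2·180° = 126.60° − 252.96° + 360° = 233.64°.

233.6°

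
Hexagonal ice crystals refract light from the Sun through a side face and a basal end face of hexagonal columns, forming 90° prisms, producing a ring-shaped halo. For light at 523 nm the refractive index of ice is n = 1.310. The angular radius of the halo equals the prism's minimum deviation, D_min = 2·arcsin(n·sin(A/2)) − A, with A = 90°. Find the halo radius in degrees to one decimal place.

n·sin(A/2) = 1.310 × sin 45° = 1.310 × 0.7071 = 0.9263.
D_min = 2·arcsin(0.9263) − 90° = 2 × 67.867° − 90° = 45.733°.

45.7°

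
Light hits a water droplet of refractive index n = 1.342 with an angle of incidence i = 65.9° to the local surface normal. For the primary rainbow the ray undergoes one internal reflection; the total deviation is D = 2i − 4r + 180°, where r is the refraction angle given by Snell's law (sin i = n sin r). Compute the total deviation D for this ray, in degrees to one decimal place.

sin r = sin 65.9° / 1.342 = 0.9128/1.342 = 0.6802; r = 42.86°.
D = 2·65.9° − 4·42.86° + 180° = 131.80° − 171.44° + 180° = 140.36°.

140.4°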